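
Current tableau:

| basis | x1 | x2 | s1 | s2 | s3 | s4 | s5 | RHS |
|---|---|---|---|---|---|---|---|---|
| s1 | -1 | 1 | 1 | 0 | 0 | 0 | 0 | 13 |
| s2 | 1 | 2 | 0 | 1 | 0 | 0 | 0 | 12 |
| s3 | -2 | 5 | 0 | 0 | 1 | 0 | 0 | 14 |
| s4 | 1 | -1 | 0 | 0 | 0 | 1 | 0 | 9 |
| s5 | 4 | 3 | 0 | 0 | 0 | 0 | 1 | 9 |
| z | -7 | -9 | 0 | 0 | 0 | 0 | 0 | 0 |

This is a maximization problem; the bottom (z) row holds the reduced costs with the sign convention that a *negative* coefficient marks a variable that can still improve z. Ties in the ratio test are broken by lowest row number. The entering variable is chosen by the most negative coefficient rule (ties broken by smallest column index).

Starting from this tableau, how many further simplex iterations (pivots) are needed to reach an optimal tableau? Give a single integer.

pivot: x2 in, s3 out → z = 126/5
pivot: x1 in, s5 out → z = 687/26
No improving column remains; optimal.

2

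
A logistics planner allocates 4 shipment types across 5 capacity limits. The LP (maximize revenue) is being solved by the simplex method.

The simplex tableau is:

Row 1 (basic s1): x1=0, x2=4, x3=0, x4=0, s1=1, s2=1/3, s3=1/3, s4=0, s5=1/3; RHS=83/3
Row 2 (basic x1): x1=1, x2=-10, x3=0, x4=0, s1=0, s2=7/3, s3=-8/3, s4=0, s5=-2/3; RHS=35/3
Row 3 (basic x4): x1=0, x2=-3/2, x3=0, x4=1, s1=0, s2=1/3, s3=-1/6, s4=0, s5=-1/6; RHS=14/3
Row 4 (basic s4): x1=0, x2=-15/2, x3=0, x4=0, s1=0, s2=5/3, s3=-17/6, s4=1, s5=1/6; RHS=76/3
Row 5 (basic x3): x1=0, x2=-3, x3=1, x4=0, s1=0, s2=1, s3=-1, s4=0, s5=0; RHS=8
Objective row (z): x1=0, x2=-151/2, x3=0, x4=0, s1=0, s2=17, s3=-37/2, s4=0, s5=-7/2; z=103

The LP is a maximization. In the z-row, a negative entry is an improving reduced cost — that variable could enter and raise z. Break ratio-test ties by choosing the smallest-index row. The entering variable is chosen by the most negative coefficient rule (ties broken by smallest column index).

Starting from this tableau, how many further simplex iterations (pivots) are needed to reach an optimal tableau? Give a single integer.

2

pivot: x2 in, s1 out → z = 15005/24
pivot: s3 in, x2 out → z = 3277/2
No improving column remains; optimal.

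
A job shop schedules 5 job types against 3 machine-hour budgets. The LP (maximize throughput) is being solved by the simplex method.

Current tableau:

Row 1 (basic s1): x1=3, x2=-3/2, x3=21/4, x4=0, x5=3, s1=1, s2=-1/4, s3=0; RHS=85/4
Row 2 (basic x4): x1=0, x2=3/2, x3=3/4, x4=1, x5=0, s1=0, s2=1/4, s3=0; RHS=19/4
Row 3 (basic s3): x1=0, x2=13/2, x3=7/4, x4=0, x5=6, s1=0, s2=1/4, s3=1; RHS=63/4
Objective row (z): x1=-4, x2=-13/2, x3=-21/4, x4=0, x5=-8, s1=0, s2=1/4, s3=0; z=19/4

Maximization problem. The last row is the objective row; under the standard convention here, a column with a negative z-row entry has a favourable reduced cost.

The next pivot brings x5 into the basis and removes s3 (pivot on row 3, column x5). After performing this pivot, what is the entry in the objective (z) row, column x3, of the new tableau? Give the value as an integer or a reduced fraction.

-35/12

Pivot element is row 3, column x5: 6.
Normalize row 3: new (row 3, x3) = (7/4)/6 = 7/24.
z-row ← z-row − (-8)·(new row 3): -21/4 − (-8)·(7/24) = -35/12.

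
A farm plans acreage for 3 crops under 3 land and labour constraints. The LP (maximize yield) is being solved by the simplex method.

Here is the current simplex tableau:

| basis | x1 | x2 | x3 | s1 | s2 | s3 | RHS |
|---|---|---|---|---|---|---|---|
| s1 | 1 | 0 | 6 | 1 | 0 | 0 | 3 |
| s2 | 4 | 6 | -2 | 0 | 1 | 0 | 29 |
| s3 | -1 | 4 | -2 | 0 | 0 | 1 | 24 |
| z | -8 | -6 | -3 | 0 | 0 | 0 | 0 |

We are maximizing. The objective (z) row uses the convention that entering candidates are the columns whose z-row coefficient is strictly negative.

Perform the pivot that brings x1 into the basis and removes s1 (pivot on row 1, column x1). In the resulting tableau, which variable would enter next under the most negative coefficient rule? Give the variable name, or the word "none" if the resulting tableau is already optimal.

x2

Pivot element 1. New z-row = old z-row − (-8)·(row 1/1).
Updated z-row coefficients: x1: 0, x2: -6, x3: 45, s1: 8, s2: 0, s3: 0.
The most negative is -6 in column x2, so x2 would enter next.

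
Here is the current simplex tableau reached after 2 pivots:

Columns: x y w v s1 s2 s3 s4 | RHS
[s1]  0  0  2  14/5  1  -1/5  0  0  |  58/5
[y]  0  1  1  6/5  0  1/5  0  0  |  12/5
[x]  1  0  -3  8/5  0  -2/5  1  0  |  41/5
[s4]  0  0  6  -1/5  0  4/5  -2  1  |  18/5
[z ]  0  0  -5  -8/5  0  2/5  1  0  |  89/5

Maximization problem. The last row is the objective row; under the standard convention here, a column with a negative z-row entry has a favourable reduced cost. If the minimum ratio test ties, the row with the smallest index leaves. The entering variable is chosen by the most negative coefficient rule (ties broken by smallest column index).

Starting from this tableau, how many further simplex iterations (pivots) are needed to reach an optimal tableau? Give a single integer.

3

pivot: w in, s4 out → z = 104/5
pivot: v in, y out → z = 865/37
pivot: s3 in, v out → z = 122/5
No improving column remains; optimal.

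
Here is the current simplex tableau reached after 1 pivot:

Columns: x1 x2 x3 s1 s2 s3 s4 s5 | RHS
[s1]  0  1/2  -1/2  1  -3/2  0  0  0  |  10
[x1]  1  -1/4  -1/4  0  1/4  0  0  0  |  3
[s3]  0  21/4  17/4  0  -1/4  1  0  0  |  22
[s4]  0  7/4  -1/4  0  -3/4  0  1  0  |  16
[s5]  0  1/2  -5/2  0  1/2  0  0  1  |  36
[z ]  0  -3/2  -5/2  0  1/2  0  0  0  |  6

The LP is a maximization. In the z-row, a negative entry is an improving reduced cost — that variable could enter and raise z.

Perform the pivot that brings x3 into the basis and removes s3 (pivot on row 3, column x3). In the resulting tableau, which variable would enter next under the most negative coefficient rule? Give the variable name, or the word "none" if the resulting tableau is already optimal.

Pivot element 17/4. New z-row = old z-row − (-5/2)·(row 3/(17/4)).
Updated z-row coefficients: x1: 0, x2: 27/17, x3: 0, s1: 0, s2: 6/17, s3: 10/17, s4: 0, s5: 0.
No coefficient is strictly negative; the tableau after this pivot is optimal.

none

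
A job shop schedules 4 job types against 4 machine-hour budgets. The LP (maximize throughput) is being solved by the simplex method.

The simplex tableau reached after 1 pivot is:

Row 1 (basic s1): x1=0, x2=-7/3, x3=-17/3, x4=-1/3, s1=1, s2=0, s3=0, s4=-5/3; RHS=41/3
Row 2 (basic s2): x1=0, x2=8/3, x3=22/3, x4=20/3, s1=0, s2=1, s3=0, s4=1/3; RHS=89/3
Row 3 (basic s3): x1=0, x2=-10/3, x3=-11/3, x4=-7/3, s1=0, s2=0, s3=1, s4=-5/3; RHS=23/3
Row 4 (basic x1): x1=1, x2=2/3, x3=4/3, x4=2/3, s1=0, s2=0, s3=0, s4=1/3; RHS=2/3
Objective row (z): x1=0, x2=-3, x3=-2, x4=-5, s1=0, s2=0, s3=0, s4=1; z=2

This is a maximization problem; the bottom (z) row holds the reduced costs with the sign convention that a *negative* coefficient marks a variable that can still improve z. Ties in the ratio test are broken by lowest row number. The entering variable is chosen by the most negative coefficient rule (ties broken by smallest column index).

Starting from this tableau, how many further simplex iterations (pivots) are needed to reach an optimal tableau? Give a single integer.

pivot: x4 in, x1 out → z = 7
No improving column remains; optimal.

1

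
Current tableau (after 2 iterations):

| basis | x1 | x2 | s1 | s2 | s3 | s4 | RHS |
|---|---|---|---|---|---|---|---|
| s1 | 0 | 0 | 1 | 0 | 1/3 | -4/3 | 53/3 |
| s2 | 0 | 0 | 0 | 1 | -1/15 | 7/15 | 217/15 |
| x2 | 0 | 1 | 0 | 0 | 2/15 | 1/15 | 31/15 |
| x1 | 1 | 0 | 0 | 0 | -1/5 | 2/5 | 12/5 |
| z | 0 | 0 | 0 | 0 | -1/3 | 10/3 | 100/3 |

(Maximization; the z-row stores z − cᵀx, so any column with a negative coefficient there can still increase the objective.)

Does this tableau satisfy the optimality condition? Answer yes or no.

Column s3 has objective-row coefficient -1/3, which is negative; an improving pivot exists, so not yet optimal.

no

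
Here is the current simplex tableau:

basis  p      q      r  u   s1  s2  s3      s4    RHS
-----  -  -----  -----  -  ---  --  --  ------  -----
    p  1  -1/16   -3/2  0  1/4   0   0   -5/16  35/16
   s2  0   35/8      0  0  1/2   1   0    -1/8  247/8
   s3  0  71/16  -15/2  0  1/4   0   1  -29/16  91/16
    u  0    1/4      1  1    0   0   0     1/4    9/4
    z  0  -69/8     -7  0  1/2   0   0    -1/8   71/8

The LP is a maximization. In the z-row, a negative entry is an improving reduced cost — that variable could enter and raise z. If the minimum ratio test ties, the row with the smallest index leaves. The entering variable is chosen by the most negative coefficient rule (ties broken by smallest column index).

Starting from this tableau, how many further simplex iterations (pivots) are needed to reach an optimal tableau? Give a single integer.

2

pivot: q in, s3 out → z = 1415/71
pivot: r in, u out → z = 4969/101
No improving column remains; optimal.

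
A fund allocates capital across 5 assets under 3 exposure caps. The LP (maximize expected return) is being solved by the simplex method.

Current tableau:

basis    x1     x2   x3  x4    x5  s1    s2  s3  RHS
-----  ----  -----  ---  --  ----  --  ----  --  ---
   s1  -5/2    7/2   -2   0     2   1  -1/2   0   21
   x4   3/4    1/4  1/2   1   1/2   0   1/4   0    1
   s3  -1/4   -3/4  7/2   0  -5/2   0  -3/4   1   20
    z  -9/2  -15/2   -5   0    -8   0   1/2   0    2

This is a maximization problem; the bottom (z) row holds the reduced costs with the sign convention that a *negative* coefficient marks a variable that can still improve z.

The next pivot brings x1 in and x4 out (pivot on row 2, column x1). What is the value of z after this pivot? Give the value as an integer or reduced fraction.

8

Minimum ratio for x1: 1/(3/4) = 4/3.
z changes by −(z-row coeff of x1)·ratio = −(-9/2)·(4/3) = 6.
New z = 2 + 6 = 8.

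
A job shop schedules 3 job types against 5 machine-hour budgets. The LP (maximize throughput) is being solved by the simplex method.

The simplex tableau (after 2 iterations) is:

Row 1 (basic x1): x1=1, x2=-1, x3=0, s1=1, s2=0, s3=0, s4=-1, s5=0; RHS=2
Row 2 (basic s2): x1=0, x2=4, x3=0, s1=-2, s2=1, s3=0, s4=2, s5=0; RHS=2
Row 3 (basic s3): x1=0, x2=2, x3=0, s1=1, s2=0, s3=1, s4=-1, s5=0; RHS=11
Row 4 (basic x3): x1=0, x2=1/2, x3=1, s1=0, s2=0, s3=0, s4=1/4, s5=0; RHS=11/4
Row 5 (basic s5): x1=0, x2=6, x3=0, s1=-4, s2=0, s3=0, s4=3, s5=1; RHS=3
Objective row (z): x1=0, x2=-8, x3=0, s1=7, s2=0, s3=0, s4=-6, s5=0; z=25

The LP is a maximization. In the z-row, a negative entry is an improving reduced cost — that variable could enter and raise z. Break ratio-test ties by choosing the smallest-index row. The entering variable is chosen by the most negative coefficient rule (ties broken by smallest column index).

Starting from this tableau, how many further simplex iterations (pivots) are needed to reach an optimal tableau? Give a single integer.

pivot: x2 in, s2 out → z = 29
pivot: s4 in, x2 out → z = 31
No improving column remains; optimal.

2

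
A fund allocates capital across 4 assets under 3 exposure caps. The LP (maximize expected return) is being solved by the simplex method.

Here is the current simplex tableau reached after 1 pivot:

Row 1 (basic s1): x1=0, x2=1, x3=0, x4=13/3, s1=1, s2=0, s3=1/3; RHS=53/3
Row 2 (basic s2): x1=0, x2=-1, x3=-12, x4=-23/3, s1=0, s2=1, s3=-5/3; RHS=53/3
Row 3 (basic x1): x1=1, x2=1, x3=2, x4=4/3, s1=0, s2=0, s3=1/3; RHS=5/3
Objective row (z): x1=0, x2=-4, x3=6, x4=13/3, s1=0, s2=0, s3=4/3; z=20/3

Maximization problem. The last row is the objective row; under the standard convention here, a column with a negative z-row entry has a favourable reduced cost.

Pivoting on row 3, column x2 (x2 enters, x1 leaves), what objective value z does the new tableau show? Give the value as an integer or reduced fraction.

Minimum ratio for x2: (5/3)/1 = 5/3.
z changes by −(z-row coeff of x2)·ratio = −(-4)·(5/3) = 20/3.
New z = 20/3 + (20/3) = 40/3.

40/3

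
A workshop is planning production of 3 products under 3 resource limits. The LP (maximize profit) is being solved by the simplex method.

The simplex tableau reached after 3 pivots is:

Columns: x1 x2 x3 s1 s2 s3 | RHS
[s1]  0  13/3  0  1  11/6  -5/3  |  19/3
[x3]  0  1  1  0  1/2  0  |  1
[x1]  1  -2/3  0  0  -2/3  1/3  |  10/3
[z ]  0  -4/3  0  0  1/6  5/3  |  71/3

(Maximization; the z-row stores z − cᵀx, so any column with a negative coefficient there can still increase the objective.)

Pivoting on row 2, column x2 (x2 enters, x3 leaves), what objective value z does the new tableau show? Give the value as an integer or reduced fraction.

Minimum ratio for x2: 1/1 = 1.
z changes by −(z-row coeff of x2)·ratio = −(-4/3)·1 = 4/3.
New z = 71/3 + (4/3) = 25.

25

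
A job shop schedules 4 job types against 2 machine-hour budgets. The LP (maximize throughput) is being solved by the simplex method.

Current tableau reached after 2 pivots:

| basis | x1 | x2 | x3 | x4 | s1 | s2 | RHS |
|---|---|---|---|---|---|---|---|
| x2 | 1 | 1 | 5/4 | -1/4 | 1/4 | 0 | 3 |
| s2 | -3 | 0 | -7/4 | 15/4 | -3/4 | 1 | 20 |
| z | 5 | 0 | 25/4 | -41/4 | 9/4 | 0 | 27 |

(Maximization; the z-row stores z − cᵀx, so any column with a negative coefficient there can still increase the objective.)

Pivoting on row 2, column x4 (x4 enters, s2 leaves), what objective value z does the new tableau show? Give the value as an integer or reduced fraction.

Minimum ratio for x4: 20/(15/4) = 16/3.
z changes by −(z-row coeff of x4)·ratio = −(-41/4)·(16/3) = 164/3.
New z = 27 + (164/3) = 245/3.

245/3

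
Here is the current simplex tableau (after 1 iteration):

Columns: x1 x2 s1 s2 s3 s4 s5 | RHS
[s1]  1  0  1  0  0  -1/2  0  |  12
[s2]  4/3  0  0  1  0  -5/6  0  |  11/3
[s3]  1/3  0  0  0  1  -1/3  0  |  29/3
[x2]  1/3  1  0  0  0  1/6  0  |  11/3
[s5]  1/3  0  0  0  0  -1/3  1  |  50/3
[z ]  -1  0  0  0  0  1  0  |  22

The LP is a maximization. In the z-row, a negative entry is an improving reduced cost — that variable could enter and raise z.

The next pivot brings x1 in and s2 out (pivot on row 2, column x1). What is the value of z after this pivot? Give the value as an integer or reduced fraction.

Minimum ratio for x1: (11/3)/(4/3) = 11/4.
z changes by −(z-row coeff of x1)·ratio = −(-1)·(11/4) = 11/4.
New z = 22 + (11/4) = 99/4.

99/4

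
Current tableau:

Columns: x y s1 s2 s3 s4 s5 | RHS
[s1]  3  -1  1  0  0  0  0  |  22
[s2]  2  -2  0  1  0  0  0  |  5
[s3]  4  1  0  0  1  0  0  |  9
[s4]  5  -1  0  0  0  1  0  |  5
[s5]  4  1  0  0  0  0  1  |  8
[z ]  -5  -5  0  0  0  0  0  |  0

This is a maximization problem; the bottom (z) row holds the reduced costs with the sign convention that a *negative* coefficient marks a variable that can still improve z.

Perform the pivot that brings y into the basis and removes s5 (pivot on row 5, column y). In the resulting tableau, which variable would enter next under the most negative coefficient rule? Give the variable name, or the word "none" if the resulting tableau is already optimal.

none

Pivot element 1. New z-row = old z-row − (-5)·(row 5/1).
Updated z-row coefficients: x: 15, y: 0, s1: 0, s2: 0, s3: 0, s4: 0, s5: 5.
No coefficient is strictly negative; the tableau after this pivot is optimal.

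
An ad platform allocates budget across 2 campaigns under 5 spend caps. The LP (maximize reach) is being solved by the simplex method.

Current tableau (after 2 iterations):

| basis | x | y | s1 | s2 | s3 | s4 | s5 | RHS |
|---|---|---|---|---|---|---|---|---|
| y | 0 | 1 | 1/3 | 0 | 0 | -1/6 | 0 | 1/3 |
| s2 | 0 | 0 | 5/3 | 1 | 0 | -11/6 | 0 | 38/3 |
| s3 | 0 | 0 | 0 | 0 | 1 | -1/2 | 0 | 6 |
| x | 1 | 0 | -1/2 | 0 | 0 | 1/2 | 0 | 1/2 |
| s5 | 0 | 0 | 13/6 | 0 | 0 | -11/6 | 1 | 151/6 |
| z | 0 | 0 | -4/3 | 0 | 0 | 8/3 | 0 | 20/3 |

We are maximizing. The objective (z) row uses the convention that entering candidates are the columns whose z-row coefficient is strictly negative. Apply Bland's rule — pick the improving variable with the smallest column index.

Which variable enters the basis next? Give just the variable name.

Objective-row coefficients: x: 0, y: 0, s1: -4/3, s2: 0, s3: 0, s4: 8/3, s5: 0.
Improving columns: s1. Bland's rule picks the smallest column index → s1.

s1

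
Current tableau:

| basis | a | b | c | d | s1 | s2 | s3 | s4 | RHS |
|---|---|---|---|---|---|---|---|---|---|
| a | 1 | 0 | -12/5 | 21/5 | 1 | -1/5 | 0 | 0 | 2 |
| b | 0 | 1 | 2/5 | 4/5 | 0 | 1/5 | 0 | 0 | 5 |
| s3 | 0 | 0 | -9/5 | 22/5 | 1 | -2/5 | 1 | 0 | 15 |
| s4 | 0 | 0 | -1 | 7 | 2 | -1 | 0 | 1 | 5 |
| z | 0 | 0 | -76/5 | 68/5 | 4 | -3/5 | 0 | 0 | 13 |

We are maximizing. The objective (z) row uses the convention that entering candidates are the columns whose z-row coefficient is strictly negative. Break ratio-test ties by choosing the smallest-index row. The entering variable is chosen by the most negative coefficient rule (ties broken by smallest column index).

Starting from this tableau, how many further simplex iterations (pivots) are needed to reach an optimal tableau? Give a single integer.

pivot: c in, b out → z = 203
No improving column remains; optimal.

1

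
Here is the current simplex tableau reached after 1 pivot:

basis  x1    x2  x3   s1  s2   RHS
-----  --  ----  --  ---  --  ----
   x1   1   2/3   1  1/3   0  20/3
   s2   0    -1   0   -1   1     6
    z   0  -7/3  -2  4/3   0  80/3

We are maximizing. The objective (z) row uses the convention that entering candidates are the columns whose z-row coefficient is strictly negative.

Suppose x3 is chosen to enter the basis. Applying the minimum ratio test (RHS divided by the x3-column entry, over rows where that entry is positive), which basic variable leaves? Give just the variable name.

x1

Ratios: row 1 (x1): (20/3)/1 = 20/3; row 2 (s2): entry 0 ≤ 0, skip.
Minimum ratio 20/3 is in the x1 row, so x1 leaves.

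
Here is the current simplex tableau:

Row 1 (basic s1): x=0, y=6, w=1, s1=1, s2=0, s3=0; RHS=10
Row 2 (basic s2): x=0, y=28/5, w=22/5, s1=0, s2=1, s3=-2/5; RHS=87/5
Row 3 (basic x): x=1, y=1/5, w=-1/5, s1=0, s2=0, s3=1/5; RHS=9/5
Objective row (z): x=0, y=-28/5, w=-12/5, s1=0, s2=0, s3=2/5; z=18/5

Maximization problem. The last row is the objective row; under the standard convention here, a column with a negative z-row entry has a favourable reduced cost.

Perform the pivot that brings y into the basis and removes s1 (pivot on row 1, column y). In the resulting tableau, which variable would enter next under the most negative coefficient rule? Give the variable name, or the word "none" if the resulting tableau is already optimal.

w

Pivot element 6. New z-row = old z-row − (-28/5)·(row 1/6).
Updated z-row coefficients: x: 0, y: 0, w: -22/15, s1: 14/15, s2: 0, s3: 2/5.
The most negative is -22/15 in column w, so w would enter next.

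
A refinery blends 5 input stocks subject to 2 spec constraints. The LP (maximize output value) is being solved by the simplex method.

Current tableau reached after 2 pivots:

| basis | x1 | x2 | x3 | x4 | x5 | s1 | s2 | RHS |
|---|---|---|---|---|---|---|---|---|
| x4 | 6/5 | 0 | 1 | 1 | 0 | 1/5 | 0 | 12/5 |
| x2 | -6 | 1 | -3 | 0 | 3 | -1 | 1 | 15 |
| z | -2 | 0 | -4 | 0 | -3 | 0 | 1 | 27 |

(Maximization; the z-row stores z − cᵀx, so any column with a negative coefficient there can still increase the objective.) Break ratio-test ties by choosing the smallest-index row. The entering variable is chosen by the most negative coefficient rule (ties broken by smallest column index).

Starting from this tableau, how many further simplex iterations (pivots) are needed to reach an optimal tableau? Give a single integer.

pivot: x3 in, x4 out → z = 183/5
pivot: x5 in, x2 out → z = 294/5
No improving column remains; optimal.

2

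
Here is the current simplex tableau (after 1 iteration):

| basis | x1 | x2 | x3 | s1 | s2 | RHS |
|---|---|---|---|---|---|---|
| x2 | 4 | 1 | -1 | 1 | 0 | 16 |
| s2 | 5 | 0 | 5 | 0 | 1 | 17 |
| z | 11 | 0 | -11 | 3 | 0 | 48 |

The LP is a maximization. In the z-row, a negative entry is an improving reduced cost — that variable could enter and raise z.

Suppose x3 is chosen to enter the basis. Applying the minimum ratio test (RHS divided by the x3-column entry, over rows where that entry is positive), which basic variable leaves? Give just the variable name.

Ratios: row 1 (x2): entry -1 ≤ 0, skip; row 2 (s2): 17/5 = 17/5.
Minimum ratio 17/5 is in the s2 row, so s2 leaves.

s2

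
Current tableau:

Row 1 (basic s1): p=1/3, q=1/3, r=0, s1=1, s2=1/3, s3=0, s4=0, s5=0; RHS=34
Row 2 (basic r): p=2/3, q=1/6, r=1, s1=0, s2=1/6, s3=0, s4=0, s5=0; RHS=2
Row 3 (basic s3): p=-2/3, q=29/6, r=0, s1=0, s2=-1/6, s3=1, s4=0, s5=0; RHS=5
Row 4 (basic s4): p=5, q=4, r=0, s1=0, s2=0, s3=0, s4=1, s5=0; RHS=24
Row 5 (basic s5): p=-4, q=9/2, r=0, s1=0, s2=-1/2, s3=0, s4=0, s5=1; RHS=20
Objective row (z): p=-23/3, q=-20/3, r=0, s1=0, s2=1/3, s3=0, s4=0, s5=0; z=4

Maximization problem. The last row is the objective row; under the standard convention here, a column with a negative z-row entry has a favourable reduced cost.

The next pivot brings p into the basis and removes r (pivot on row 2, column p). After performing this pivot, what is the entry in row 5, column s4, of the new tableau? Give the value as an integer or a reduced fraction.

0

Pivot element is row 2, column p: 2/3.
Normalize row 2: new (row 2, s4) = 0/(2/3) = 0.
row 5 ← row 5 − (-4)·(new row 2): 0 − (-4)·0 = 0.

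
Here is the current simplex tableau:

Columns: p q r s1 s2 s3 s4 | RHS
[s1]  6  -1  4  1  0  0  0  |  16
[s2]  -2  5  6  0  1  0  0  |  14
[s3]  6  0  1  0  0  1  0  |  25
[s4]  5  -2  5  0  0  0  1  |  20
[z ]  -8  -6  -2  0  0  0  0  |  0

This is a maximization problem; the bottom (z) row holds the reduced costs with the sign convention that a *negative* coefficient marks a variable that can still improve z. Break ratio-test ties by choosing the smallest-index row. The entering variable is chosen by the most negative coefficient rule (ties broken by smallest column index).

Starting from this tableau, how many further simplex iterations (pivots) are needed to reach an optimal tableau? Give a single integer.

pivot: p in, s1 out → z = 64/3
pivot: q in, s2 out → z = 362/7
No improving column remains; optimal.

2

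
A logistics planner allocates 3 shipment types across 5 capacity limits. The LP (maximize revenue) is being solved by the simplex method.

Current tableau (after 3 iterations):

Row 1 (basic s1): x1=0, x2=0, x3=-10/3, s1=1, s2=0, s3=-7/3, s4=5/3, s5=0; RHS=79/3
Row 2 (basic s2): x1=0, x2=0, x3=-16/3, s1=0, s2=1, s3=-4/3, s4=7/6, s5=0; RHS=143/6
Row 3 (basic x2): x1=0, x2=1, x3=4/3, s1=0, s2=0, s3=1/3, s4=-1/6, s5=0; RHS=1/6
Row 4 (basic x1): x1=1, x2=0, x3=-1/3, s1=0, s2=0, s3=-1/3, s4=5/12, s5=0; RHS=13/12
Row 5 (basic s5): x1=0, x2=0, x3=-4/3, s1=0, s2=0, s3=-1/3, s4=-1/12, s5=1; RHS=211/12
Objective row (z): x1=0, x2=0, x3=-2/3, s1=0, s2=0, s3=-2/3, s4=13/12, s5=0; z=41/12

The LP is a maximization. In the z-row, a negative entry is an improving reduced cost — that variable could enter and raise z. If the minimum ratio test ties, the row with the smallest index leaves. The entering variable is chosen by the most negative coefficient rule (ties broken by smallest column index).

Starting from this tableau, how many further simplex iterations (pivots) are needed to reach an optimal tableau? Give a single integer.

pivot: x3 in, x2 out → z = 7/2
pivot: s3 in, x3 out → z = 15/4
No improving column remains; optimal.

2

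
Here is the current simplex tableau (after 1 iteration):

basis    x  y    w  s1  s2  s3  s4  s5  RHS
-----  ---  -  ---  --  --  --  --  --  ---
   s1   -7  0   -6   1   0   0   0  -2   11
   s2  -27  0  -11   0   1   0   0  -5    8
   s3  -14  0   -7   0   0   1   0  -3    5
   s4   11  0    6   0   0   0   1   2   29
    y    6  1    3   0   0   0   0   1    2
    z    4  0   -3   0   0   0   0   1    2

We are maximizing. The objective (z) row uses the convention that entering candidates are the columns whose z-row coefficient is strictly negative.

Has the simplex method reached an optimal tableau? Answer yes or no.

no

Column w has objective-row coefficient -3, which is negative; an improving pivot exists, so not yet optimal.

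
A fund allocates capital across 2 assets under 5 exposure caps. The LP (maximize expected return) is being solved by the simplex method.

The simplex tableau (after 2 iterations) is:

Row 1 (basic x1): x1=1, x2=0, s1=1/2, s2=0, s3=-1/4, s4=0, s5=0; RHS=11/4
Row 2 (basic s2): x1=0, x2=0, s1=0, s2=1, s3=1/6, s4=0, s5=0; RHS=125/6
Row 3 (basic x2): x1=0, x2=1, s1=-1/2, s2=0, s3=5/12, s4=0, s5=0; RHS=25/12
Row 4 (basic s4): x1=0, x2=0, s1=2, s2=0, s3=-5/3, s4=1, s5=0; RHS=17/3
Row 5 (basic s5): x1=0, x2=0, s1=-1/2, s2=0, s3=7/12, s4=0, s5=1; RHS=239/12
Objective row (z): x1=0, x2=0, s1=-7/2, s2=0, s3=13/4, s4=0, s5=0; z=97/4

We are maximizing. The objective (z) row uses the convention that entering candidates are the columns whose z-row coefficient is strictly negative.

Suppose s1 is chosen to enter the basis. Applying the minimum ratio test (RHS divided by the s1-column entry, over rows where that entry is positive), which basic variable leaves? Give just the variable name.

s4

Ratios: row 1 (x1): (11/4)/(1/2) = 11/2; row 2 (s2): entry 0 ≤ 0, skip; row 3 (x2): entry -1/2 ≤ 0, skip; row 4 (s4): (17/3)/2 = 17/6; row 5 (s5): entry -1/2 ≤ 0, skip.
Minimum ratio 17/6 is in the s4 row, so s4 leaves.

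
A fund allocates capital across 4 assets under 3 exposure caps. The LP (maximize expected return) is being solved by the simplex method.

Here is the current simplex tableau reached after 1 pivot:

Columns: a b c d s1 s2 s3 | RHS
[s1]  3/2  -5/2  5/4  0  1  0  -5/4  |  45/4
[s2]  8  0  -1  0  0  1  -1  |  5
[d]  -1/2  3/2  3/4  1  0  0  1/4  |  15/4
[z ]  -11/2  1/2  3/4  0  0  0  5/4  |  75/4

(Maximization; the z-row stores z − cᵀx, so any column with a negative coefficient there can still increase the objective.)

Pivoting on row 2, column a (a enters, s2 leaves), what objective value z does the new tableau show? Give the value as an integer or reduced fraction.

355/16

Minimum ratio for a: 5/8 = 5/8.
z changes by −(z-row coeff of a)·ratio = −(-11/2)·(5/8) = 55/16.
New z = 75/4 + (55/16) = 355/16.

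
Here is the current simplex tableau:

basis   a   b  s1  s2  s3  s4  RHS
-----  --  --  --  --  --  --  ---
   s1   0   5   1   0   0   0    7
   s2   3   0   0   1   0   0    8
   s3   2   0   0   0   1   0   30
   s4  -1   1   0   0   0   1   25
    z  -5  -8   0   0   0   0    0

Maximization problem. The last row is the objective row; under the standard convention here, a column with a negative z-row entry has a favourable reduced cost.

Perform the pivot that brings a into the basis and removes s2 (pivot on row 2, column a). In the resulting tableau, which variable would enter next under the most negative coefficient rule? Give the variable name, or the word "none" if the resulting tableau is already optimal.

b

Pivot element 3. New z-row = old z-row − (-5)·(row 2/3).
Updated z-row coefficients: a: 0, b: -8, s1: 0, s2: 5/3, s3: 0, s4: 0.
The most negative is -8 in column b, so b would enter next.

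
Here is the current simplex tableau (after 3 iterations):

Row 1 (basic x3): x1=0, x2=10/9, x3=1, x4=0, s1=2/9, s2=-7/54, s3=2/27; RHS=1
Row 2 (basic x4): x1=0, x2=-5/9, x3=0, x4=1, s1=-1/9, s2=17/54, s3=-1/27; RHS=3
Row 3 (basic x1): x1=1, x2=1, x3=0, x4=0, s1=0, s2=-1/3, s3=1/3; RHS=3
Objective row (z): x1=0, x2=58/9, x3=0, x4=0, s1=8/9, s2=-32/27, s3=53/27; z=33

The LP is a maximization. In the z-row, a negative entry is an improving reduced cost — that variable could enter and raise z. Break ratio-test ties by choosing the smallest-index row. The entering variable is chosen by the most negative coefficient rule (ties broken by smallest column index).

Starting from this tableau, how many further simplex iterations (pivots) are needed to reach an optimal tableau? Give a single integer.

1

pivot: s2 in, x4 out → z = 753/17
No improving column remains; optimal.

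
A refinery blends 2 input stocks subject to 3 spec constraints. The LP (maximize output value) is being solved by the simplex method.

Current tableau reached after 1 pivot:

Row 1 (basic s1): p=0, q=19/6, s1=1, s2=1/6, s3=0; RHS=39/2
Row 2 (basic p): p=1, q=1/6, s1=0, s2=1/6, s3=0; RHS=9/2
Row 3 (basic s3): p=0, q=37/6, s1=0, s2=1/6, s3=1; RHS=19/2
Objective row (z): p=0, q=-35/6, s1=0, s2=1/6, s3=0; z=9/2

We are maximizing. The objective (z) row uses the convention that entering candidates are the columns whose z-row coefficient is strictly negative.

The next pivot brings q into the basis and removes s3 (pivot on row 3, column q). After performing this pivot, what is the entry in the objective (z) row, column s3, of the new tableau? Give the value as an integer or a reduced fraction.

Pivot element is row 3, column q: 37/6.
Normalize row 3: new (row 3, s3) = 1/(37/6) = 6/37.
z-row ← z-row − (-35/6)·(new row 3): 0 − (-35/6)·(6/37) = 35/37.

35/37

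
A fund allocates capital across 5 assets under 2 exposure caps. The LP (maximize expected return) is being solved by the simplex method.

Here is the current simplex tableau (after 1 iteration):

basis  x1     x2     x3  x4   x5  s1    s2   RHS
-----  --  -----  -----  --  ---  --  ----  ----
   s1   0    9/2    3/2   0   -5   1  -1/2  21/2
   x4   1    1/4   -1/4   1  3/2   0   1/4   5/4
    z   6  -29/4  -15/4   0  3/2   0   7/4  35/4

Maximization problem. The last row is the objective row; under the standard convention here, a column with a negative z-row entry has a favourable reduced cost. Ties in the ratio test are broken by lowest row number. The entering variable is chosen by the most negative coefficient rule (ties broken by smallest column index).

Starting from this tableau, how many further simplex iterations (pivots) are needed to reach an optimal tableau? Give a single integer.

pivot: x2 in, s1 out → z = 77/3
pivot: x5 in, x4 out → z = 225/8
pivot: x3 in, x2 out → z = 169/2
No improving column remains; optimal.

3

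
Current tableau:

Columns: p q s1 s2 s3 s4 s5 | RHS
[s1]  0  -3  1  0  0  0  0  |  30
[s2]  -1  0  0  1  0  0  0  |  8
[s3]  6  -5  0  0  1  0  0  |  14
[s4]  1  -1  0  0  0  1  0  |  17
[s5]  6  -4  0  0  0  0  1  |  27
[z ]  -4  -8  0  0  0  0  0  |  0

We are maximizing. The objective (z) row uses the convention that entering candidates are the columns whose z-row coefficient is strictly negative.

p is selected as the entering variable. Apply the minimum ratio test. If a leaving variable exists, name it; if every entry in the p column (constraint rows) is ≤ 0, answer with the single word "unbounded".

s3

Ratios: row 1 (s1): entry 0 ≤ 0, skip; row 2 (s2): entry -1 ≤ 0, skip; row 3 (s3): 14/6 = 7/3; row 4 (s4): 17/1 = 17; row 5 (s5): 27/6 = 9/2.
Minimum ratio is in the s3 row, so s3 leaves.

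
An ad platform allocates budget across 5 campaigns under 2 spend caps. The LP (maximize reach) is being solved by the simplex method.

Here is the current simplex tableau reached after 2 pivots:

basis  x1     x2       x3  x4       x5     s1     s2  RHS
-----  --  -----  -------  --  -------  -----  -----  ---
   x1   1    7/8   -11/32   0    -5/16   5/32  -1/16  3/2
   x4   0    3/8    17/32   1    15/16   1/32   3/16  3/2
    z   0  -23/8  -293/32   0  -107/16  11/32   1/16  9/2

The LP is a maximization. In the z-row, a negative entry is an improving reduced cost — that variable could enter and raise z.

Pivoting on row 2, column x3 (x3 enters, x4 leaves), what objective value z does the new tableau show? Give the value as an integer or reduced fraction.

Minimum ratio for x3: (3/2)/(17/32) = 48/17.
z changes by −(z-row coeff of x3)·ratio = −(-293/32)·(48/17) = 879/34.
New z = 9/2 + (879/34) = 516/17.

516/17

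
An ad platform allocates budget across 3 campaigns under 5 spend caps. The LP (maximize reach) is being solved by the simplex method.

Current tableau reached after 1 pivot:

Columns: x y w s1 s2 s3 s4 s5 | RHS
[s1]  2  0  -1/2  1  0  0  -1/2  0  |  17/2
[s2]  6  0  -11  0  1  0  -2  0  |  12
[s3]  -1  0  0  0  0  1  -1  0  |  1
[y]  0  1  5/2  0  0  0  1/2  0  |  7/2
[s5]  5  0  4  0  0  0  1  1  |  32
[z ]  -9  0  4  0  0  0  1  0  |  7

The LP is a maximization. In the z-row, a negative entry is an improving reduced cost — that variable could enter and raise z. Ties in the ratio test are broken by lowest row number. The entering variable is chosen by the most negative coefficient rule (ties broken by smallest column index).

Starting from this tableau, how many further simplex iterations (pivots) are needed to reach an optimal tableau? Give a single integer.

pivot: x in, s2 out → z = 25
pivot: w in, y out → z = 85/2
No improving column remains; optimal.

2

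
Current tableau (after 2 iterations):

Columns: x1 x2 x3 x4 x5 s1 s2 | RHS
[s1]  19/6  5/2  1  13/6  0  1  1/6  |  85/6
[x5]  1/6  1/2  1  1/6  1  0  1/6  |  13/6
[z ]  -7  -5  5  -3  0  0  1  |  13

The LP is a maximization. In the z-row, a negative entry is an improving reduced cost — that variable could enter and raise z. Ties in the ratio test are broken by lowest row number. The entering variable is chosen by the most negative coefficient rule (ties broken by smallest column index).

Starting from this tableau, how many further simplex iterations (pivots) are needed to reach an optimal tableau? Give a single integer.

1

pivot: x1 in, s1 out → z = 842/19
No improving column remains; optimal.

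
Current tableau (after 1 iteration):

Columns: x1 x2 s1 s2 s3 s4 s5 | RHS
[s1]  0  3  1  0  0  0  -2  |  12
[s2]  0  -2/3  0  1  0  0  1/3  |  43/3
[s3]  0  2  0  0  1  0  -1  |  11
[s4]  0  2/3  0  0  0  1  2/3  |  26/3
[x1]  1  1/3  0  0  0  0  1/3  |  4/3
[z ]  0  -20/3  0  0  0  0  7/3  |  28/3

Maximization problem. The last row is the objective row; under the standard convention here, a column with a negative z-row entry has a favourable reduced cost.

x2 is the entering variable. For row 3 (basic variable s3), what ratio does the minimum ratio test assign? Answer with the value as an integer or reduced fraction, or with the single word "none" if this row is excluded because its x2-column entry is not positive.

Ratio = RHS / (x2 entry) = 11 / 2 = 11/2.

11/2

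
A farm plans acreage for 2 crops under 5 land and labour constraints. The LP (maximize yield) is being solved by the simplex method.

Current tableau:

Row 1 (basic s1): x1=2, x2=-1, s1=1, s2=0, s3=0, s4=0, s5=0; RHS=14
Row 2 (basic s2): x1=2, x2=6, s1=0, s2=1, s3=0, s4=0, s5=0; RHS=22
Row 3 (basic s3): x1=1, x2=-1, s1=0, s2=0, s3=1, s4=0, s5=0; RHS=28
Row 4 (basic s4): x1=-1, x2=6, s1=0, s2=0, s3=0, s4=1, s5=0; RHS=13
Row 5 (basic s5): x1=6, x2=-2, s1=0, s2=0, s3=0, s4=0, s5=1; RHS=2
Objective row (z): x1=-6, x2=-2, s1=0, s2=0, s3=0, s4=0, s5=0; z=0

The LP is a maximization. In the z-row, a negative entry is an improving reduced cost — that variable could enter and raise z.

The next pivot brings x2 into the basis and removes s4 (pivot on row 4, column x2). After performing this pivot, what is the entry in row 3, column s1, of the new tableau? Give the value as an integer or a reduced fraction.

0

Pivot element is row 4, column x2: 6.
Normalize row 4: new (row 4, s1) = 0/6 = 0.
row 3 ← row 3 − (-1)·(new row 4): 0 − (-1)·0 = 0.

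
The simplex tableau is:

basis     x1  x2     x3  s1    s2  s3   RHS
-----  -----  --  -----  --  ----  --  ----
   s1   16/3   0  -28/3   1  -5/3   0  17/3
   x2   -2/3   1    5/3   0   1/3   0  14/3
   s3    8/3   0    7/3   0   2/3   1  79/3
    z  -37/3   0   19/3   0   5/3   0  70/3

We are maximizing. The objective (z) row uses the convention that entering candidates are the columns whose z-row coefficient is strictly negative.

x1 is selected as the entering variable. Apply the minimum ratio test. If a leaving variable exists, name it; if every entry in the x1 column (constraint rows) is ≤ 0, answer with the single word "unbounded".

s1

Ratios: row 1 (s1): (17/3)/(16/3) = 17/16; row 2 (x2): entry -2/3 ≤ 0, skip; row 3 (s3): (79/3)/(8/3) = 79/8.
Minimum ratio is in the s1 row, so s1 leaves.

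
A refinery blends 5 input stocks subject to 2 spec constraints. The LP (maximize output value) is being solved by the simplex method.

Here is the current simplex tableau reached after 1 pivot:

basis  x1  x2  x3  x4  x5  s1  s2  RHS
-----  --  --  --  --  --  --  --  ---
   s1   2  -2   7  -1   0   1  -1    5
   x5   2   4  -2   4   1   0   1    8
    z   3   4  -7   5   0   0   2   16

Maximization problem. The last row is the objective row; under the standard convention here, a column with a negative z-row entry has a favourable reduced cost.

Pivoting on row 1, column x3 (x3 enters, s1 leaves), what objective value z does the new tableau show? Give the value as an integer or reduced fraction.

Minimum ratio for x3: 5/7 = 5/7.
z changes by −(z-row coeff of x3)·ratio = −(-7)·(5/7) = 5.
New z = 16 + 5 = 21.

21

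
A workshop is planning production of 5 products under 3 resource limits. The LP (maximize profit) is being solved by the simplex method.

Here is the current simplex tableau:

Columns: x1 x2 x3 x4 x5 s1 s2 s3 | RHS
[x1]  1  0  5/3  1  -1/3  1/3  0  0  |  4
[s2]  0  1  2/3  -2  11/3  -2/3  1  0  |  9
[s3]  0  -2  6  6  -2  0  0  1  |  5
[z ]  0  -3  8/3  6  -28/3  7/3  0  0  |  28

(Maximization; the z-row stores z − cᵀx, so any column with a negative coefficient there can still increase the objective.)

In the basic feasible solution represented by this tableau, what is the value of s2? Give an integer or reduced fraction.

9

s2 is basic (row 2); its value is the RHS of that row: 9.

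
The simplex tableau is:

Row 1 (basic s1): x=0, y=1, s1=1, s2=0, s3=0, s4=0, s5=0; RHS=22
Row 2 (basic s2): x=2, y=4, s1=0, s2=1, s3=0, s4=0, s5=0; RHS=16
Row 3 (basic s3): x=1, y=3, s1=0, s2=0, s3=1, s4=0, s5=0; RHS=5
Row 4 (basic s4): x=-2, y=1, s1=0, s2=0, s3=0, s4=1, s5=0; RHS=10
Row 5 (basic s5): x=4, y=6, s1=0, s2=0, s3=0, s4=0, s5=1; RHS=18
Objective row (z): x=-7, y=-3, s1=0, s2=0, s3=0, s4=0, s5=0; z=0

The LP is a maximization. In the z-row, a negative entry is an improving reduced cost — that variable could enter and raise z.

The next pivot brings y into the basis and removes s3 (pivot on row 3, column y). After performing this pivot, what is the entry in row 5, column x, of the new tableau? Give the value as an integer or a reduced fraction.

Pivot element is row 3, column y: 3.
Normalize row 3: new (row 3, x) = 1/3 = 1/3.
row 5 ← row 5 − 6·(new row 3): 4 − 6·(1/3) = 2.

2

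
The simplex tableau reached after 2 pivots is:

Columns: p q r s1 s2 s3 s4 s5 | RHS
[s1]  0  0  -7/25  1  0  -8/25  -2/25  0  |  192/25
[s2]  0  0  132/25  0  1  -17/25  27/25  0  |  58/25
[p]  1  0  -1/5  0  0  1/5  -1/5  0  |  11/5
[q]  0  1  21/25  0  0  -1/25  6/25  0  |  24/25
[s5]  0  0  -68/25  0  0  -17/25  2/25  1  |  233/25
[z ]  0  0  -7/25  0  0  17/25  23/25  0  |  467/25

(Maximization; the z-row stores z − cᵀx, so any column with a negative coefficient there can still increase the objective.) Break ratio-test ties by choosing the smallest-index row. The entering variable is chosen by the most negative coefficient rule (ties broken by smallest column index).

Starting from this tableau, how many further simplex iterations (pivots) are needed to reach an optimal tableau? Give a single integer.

1

pivot: r in, s2 out → z = 1241/66
No improving column remains; optimal.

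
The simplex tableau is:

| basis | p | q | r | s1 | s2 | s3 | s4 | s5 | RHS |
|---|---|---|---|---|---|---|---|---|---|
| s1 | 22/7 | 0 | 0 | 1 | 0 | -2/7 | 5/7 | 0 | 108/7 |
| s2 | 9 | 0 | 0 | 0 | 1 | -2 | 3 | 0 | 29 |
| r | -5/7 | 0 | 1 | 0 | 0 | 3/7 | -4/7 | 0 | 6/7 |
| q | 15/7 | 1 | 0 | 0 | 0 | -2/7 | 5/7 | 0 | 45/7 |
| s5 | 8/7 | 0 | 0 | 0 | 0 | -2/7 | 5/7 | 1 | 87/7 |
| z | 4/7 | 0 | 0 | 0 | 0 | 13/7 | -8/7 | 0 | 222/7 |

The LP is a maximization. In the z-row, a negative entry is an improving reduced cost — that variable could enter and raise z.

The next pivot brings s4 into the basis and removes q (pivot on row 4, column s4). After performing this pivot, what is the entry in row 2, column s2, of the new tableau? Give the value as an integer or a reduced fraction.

1

Pivot element is row 4, column s4: 5/7.
Normalize row 4: new (row 4, s2) = 0/(5/7) = 0.
row 2 ← row 2 − 3·(new row 4): 1 − 3·0 = 1.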